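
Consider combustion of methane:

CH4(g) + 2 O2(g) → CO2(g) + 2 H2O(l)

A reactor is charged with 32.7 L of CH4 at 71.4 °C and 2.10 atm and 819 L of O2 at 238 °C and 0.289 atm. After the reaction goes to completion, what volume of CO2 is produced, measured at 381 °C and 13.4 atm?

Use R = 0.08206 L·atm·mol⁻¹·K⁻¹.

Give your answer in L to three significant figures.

n(CH4) = PV/RT = (2.10 × 32.7) / (0.08206 × 344.55) = 2.429 mol
n(O2) = PV/RT = (0.289 × 819) / (0.08206 × 511.15) = 5.643 mol
For 2.429 mol CH4, stoichiometry requires (2/1) × 2.429 = 4.858 mol O2; 5.643 mol is available, so CH4 is limiting.
n(CO2) = (1/1) × 2.429 = 2.429 mol
V(CO2) = nRT/P = 2.429 × 0.08206 × 654.15 / 13.4 = 9.730 L

9.73 L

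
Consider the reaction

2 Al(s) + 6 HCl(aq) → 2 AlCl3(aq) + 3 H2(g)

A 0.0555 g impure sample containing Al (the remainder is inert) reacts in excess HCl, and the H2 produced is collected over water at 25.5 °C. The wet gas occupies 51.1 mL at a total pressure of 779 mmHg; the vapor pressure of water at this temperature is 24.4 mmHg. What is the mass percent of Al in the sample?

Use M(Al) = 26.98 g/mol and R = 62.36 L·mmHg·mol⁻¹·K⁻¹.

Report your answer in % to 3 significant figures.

67.1 %

P(H2) = 779 − 24.4 = 754.6 mmHg
n(H2) = PV/RT = (754.6 × 0.05110) / (62.36 × 298.65) = 0.002070 mol
n(Al) = (2/3) × 0.002070 = 0.001380 mol
m(Al) = 0.001380 × 26.98 = 0.03723 g
%Al = 0.03723 / 0.0555 × 100 = 67.08%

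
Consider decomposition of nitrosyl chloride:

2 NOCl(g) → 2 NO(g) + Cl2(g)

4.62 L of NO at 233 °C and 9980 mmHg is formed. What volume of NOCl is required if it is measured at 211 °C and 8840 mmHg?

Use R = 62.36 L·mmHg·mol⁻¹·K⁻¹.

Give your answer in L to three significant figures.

4.99 L

n(NO) = PV/RT = (9980 × 4.62) / (62.36 × 506.15) = 1.461 mol
n(NOCl) = (2/2) × 1.461 = 1.461 mol
V = nRT/P = 1.461 × 62.36 × 484.15 / 8840 = 4.990 L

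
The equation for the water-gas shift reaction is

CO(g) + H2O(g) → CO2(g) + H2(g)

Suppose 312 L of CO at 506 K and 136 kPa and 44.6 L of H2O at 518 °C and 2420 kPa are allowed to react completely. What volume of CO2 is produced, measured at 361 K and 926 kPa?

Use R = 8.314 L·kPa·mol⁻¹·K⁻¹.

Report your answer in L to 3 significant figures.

n(CO) = PV/RT = (136 × 312) / (8.314 × 506) = 10.09 mol
n(H2O) = PV/RT = (2420 × 44.6) / (8.314 × 791.15) = 16.41 mol
For 10.09 mol CO, stoichiometry requires (1/1) × 10.09 = 10.09 mol H2O; 16.41 mol is available, so CO is limiting.
n(CO2) = (1/1) × 10.09 = 10.09 mol
V(CO2) = nRT/P = 10.09 × 8.314 × 361 / 926 = 32.70 L

32.7 L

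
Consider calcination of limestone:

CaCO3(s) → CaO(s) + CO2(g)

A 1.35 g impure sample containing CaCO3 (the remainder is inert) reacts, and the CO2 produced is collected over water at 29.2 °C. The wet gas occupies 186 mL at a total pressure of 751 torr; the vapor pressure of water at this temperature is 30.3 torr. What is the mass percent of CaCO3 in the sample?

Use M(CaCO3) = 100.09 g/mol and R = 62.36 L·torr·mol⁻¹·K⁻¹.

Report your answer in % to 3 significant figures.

P(CO2) = 751 − 30.3 = 720.7 torr
n(CO2) = PV/RT = (720.7 × 0.1860) / (62.36 × 302.35) = 0.007110 mol
n(CaCO3) = (1/1) × 0.007110 = 0.007110 mol
m(CaCO3) = 0.007110 × 100.09 = 0.7116 g
%CaCO3 = 0.7116 / 1.35 × 100 = 52.71%

52.7 %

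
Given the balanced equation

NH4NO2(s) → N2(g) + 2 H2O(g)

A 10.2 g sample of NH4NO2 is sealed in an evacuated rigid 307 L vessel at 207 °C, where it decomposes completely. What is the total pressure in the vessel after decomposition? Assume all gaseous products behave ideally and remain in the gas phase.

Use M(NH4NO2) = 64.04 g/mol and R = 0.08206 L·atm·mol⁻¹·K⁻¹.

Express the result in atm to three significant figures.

n(NH4NO2) = 10.2 / 64.04 = 0.1593 mol
n(gas produced) = (3/1) × 0.1593 = 0.4779 mol
P = nRT/V = 0.4779 × 0.08206 × 480.15 / 307 = 0.06133 atm

0.0613 atm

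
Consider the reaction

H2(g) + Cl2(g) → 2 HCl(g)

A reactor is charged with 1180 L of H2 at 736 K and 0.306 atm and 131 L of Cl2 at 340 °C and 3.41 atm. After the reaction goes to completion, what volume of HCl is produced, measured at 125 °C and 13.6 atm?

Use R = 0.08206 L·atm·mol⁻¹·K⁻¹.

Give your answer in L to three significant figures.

n(H2) = PV/RT = (0.306 × 1180) / (0.08206 × 736) = 5.979 mol
n(Cl2) = PV/RT = (3.41 × 131) / (0.08206 × 613.15) = 8.878 mol
For 5.979 mol H2, stoichiometry requires (1/1) × 5.979 = 5.979 mol Cl2; 8.878 mol is available, so H2 is limiting.
n(HCl) = (2/1) × 5.979 = 11.96 mol
V(HCl) = nRT/P = 11.96 × 0.08206 × 398.15 / 13.6 = 28.73 L

28.7 L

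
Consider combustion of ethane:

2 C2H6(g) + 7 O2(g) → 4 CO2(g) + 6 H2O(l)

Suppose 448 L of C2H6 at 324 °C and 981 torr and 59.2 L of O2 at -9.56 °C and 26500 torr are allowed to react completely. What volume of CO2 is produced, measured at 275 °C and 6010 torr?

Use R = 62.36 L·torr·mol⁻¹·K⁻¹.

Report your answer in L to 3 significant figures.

134 L

n(C2H6) = PV/RT = (981 × 448) / (62.36 × 597.15) = 11.80 mol
n(O2) = PV/RT = (26500 × 59.2) / (62.36 × 263.59) = 95.44 mol
For 11.80 mol C2H6, stoichiometry requires (7/2) × 11.80 = 41.30 mol O2; 95.44 mol is available, so C2H6 is limiting.
n(CO2) = (4/2) × 11.80 = 23.60 mol
V(CO2) = nRT/P = 23.60 × 62.36 × 548.15 / 6010 = 134.2 L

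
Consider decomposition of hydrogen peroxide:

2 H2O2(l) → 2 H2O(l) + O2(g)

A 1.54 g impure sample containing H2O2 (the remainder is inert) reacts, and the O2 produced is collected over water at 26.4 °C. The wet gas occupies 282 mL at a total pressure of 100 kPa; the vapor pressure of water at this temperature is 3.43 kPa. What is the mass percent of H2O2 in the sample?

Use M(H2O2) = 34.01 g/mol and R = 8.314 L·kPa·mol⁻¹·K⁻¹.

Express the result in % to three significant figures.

48.3 %

P(O2) = 100 − 3.43 = 96.57 kPa
n(O2) = PV/RT = (96.57 × 0.2820) / (8.314 × 299.55) = 0.01093 mol
n(H2O2) = (2/1) × 0.01093 = 0.02186 mol
m(H2O2) = 0.02186 × 34.01 = 0.7435 g
%H2O2 = 0.7435 / 1.54 × 100 = 48.28%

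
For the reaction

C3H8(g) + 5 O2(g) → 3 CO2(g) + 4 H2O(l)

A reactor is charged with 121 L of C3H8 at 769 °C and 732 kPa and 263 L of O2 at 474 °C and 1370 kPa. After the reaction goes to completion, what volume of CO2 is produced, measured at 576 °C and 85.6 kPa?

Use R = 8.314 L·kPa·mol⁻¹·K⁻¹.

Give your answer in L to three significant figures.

n(C3H8) = PV/RT = (732 × 121) / (8.314 × 1042.15) = 10.22 mol
n(O2) = PV/RT = (1370 × 263) / (8.314 × 747.15) = 58.00 mol
For 10.22 mol C3H8, stoichiometry requires (5/1) × 10.22 = 51.10 mol O2; 58.00 mol is available, so C3H8 is limiting.
n(CO2) = (3/1) × 10.22 = 30.66 mol
V(CO2) = nRT/P = 30.66 × 8.314 × 849.15 / 85.6 = 2529 L

2530 L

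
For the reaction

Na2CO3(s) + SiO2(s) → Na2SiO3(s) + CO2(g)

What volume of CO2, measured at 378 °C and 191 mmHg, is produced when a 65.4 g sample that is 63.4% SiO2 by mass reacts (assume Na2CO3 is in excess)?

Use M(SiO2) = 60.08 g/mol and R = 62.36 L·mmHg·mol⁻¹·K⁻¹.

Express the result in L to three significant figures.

147 L

mass of SiO2 = 65.4 × 63.4/100 = 41.46 g
n(SiO2) = 41.46 / 60.08 = 0.6901 mol
n(CO2) = (1/1) × 0.6901 = 0.6901 mol
V = nRT/P = 0.6901 × 62.36 × 651.15 / 191 = 146.7 L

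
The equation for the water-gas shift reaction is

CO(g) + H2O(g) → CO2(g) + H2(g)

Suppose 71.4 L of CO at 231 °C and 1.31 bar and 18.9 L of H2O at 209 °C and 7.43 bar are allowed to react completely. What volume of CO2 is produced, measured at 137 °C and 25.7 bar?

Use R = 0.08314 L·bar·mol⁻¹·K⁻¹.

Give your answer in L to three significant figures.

2.96 L

n(CO) = PV/RT = (1.31 × 71.4) / (0.08314 × 504.15) = 2.232 mol
n(H2O) = PV/RT = (7.43 × 18.9) / (0.08314 × 482.15) = 3.503 mol
For 2.232 mol CO, stoichiometry requires (1/1) × 2.232 = 2.232 mol H2O; 3.503 mol is available, so CO is limiting.
n(CO2) = (1/1) × 2.232 = 2.232 mol
V(CO2) = nRT/P = 2.232 × 0.08314 × 410.15 / 25.7 = 2.962 L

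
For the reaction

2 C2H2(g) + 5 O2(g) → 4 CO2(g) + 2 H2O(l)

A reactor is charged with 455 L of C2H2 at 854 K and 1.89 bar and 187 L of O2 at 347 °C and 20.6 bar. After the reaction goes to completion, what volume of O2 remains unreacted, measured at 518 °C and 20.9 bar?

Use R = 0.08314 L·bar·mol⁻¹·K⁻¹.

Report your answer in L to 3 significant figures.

n(C2H2) = PV/RT = (1.89 × 455) / (0.08314 × 854) = 12.11 mol
n(O2) = PV/RT = (20.6 × 187) / (0.08314 × 620.15) = 74.71 mol
For 12.11 mol C2H2, stoichiometry requires (5/2) × 12.11 = 30.27 mol O2; 74.71 mol is available, so C2H2 is limiting.
n(O2) consumed = (5/2) × 12.11 = 30.27 mol; remaining = 74.71 − 30.27 = 44.44 mol
V(O2) = nRT/P = 44.44 × 0.08314 × 791.15 / 20.9 = 139.9 L

140 L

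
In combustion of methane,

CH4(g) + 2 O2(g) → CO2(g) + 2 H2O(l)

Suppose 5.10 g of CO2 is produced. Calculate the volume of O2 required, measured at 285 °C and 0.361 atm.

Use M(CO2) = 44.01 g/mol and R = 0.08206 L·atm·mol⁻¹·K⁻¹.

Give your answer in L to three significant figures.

29.4 L

n(CO2) = 5.100 / 44.01 = 0.1159 mol
n(O2) = (2/1) × 0.1159 = 0.2318 mol
V = nRT/P = 0.2318 × 0.08206 × 558.15 / 0.361 = 29.41 L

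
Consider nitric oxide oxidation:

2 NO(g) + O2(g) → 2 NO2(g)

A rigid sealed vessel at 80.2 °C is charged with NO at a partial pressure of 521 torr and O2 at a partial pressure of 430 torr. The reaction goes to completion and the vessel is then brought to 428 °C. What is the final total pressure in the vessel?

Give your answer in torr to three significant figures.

1370 torr

Because the vessel is rigid and T is held at 80.2 °C, work the stoichiometry in partial pressures (P_i = n_iRT/V).
P(O2) required for 521 torr of NO = (1/2) × 521 = 260.5 torr; available 430 torr, so NO is limiting.
P(O2) remaining = 430 − (1/2) × 521 = 169.5 torr
P(gaseous products) = (2)/2 × 521 = 521.0 torr
P_total at 80.2 °C = 169.5 + 521.0 = 690.5 torr
Scaling to 428 °C: P = 690.5 × 701.15/353.35 = 1370 torr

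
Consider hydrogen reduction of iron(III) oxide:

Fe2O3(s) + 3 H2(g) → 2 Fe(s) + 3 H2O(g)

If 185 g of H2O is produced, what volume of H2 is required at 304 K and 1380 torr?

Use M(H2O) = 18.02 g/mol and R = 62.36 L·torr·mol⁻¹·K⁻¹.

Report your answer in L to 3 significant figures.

141 L

n(H2O) = 185.0 / 18.02 = 10.27 mol
n(H2) = (3/3) × 10.27 = 10.27 mol
V = nRT/P = 10.27 × 62.36 × 304 / 1380 = 141.1 L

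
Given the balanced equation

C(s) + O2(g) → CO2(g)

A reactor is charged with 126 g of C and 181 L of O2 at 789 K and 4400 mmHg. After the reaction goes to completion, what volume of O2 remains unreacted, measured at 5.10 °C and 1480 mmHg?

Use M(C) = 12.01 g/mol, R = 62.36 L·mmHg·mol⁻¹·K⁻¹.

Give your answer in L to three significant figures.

66.8 L

n(C) = 126 / 12.01 = 10.49 mol
n(O2) = PV/RT = (4400 × 181) / (62.36 × 789) = 16.19 mol
For 10.49 mol C, stoichiometry requires (1/1) × 10.49 = 10.49 mol O2; 16.19 mol is available, so C is limiting.
n(O2) consumed = (1/1) × 10.49 = 10.49 mol; remaining = 16.19 − 10.49 = 5.700 mol
V(O2) = nRT/P = 5.700 × 62.36 × 278.25 / 1480 = 66.83 L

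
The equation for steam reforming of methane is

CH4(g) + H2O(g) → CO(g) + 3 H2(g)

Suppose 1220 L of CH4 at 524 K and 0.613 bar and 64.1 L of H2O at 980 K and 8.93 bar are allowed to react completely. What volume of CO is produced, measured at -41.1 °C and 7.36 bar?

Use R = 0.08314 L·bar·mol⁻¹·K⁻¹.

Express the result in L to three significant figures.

18.4 L

n(CH4) = PV/RT = (0.613 × 1220) / (0.08314 × 524) = 17.17 mol
n(H2O) = PV/RT = (8.93 × 64.1) / (0.08314 × 980) = 7.025 mol
For 17.17 mol CH4, stoichiometry requires (1/1) × 17.17 = 17.17 mol H2O; 7.025 mol is available, so H2O is limiting.
n(CO) = (1/1) × 7.025 = 7.025 mol
V(CO) = nRT/P = 7.025 × 0.08314 × 232.05 / 7.36 = 18.41 L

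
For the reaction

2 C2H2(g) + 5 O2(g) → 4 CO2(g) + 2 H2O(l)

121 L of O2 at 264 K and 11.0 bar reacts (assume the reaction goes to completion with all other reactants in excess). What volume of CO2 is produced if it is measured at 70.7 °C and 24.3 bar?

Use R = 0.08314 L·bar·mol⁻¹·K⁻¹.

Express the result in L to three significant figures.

n(O2) = PV/RT = (11.0 × 121) / (0.08314 × 264) = 60.64 mol
n(CO2) = (4/5) × 60.64 = 48.51 mol
V = nRT/P = 48.51 × 0.08314 × 343.85 / 24.3 = 57.07 L

57.1 L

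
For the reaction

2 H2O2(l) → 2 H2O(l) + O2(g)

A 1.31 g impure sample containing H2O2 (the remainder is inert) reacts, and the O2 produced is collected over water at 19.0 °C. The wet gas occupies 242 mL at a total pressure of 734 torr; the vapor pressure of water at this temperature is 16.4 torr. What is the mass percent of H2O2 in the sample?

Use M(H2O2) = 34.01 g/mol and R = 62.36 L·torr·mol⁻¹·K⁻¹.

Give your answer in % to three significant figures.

49.5 %

P(O2) = 734 − 16.4 = 717.6 torr
n(O2) = PV/RT = (717.6 × 0.2420) / (62.36 × 292.15) = 0.009532 mol
n(H2O2) = (2/1) × 0.009532 = 0.01906 mol
m(H2O2) = 0.01906 × 34.01 = 0.6482 g
%H2O2 = 0.6482 / 1.31 × 100 = 49.48%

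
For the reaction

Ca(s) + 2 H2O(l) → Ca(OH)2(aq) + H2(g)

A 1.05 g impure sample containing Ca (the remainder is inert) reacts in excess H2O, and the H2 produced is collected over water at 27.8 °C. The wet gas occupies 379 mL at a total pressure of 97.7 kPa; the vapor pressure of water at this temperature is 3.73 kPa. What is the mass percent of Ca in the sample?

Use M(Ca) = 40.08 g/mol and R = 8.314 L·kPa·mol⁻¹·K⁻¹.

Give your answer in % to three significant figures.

54.3 %

P(H2) = 97.7 − 3.73 = 93.97 kPa
n(H2) = PV/RT = (93.97 × 0.3790) / (8.314 × 300.95) = 0.01423 mol
n(Ca) = (1/1) × 0.01423 = 0.01423 mol
m(Ca) = 0.01423 × 40.08 = 0.5703 g
%Ca = 0.5703 / 1.05 × 100 = 54.31%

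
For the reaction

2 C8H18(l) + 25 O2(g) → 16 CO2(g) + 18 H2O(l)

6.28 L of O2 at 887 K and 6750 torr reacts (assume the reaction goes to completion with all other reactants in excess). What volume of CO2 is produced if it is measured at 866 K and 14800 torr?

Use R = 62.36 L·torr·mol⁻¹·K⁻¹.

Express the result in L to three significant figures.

n(O2) = PV/RT = (6750 × 6.28) / (62.36 × 887) = 0.7664 mol
n(CO2) = (16/25) × 0.7664 = 0.4905 mol
V = nRT/P = 0.4905 × 62.36 × 866 / 14800 = 1.790 L

1.79 L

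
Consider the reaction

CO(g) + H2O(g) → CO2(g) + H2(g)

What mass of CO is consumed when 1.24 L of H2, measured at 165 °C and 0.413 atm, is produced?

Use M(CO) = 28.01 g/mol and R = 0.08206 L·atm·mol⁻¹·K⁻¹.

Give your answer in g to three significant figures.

n(H2) = PV/RT = (0.413 × 1.24) / (0.08206 × 438.15) = 0.01424 mol
n(CO) = (1/1) × 0.01424 = 0.01424 mol
m(CO) = 0.01424 × 28.01 = 0.3989 g

0.399 g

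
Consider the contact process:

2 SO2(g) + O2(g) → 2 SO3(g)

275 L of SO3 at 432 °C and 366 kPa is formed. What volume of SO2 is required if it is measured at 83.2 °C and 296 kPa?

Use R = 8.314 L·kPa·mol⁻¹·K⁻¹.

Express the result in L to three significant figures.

172 L

n(SO3) = PV/RT = (366 × 275) / (8.314 × 705.15) = 17.17 mol
n(SO2) = (2/2) × 17.17 = 17.17 mol
V = nRT/P = 17.17 × 8.314 × 356.35 / 296 = 171.9 L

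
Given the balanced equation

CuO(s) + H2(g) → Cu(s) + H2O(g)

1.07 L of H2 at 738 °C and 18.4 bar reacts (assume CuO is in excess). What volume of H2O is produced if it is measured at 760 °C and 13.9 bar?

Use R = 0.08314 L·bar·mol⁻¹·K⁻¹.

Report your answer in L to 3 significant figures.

1.45 L

n(H2) = PV/RT = (18.4 × 1.07) / (0.08314 × 1011.15) = 0.2342 mol
n(H2O) = (1/1) × 0.2342 = 0.2342 mol
V = nRT/P = 0.2342 × 0.08314 × 1033.15 / 13.9 = 1.447 L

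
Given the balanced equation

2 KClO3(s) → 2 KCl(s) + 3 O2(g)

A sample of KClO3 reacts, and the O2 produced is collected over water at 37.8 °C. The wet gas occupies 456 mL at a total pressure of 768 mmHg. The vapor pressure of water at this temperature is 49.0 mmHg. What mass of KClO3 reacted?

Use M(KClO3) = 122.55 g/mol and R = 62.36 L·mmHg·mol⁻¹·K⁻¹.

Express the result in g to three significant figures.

1.38 g

P(O2) = 768 − 49.0 = 719.0 mmHg
n(O2) = PV/RT = (719.0 × 0.4560) / (62.36 × 310.95) = 0.01691 mol
n(KClO3) = (2/3) × 0.01691 = 0.01127 mol
m(KClO3) = 0.01127 × 122.55 = 1.381 g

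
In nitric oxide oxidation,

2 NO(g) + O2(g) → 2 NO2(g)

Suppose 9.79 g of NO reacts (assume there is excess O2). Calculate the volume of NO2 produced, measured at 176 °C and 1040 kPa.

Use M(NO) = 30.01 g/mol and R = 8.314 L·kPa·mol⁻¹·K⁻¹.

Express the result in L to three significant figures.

n(NO) = 9.790 / 30.01 = 0.3262 mol
n(NO2) = (2/2) × 0.3262 = 0.3262 mol
V = nRT/P = 0.3262 × 8.314 × 449.15 / 1040 = 1.171 L

1.17 L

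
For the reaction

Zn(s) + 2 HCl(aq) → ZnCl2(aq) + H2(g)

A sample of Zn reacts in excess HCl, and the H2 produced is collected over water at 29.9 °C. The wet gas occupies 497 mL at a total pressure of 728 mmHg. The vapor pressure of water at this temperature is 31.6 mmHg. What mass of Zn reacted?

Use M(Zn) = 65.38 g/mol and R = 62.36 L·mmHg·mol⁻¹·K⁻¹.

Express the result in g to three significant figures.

P(H2) = 728 − 31.6 = 696.4 mmHg
n(H2) = PV/RT = (696.4 × 0.4970) / (62.36 × 303.05) = 0.01831 mol
n(Zn) = (1/1) × 0.01831 = 0.01831 mol
m(Zn) = 0.01831 × 65.38 = 1.197 g

1.20 g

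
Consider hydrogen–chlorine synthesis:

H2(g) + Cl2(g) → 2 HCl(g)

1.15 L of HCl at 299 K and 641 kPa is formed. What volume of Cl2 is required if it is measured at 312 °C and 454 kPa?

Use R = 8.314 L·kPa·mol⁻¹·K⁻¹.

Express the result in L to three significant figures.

1.59 L

n(HCl) = PV/RT = (641 × 1.15) / (8.314 × 299) = 0.2965 mol
n(Cl2) = (1/2) × 0.2965 = 0.1482 mol
V = nRT/P = 0.1482 × 8.314 × 585.15 / 454 = 1.588 L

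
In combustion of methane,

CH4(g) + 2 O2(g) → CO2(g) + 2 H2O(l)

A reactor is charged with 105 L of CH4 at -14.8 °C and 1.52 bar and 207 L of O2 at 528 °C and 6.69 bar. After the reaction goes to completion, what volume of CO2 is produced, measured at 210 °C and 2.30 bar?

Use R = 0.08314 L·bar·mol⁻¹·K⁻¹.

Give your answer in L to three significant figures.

130 L

n(CH4) = PV/RT = (1.52 × 105) / (0.08314 × 258.35) = 7.430 mol
n(O2) = PV/RT = (6.69 × 207) / (0.08314 × 801.15) = 20.79 mol
For 7.430 mol CH4, stoichiometry requires (2/1) × 7.430 = 14.86 mol O2; 20.79 mol is available, so CH4 is limiting.
n(CO2) = (1/1) × 7.430 = 7.430 mol
V(CO2) = nRT/P = 7.430 × 0.08314 × 483.15 / 2.30 = 129.8 L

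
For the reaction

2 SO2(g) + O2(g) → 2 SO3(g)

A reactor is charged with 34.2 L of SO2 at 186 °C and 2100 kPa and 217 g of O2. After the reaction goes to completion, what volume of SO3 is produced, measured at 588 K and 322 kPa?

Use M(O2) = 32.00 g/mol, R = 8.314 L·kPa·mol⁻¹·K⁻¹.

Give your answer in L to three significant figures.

n(SO2) = PV/RT = (2100 × 34.2) / (8.314 × 459.15) = 18.81 mol
n(O2) = 217 / 32.00 = 6.781 mol
For 18.81 mol SO2, stoichiometry requires (1/2) × 18.81 = 9.405 mol O2; 6.781 mol is available, so O2 is limiting.
n(SO3) = (2/1) × 6.781 = 13.56 mol
V(SO3) = nRT/P = 13.56 × 8.314 × 588 / 322 = 205.9 L

206 L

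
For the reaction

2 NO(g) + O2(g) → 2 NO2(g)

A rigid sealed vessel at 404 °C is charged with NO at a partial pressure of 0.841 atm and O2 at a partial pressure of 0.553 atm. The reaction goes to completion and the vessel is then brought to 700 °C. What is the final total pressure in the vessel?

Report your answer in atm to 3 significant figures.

Because the vessel is rigid and T is held at 404 °C, work the stoichiometry in partial pressures (P_i = n_iRT/V).
P(O2) required for 0.841 atm of NO = (1/2) × 0.841 = 0.4205 atm; available 0.553 atm, so NO is limiting.
P(O2) remaining = 0.553 − (1/2) × 0.841 = 0.1325 atm
P(gaseous products) = (2)/2 × 0.841 = 0.8410 atm
P_total at 404 °C = 0.1325 + 0.8410 = 0.9735 atm
Scaling to 700 °C: P = 0.9735 × 973.15/677.15 = 1.399 atm

1.40 atm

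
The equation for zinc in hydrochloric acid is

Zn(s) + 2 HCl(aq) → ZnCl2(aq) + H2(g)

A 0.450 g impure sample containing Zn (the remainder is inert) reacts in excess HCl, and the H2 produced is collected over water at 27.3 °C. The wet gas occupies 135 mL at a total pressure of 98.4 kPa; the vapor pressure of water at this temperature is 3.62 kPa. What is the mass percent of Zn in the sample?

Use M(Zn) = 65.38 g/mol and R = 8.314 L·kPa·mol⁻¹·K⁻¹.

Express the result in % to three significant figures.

P(H2) = 98.4 − 3.62 = 94.78 kPa
n(H2) = PV/RT = (94.78 × 0.1350) / (8.314 × 300.45) = 0.005122 mol
n(Zn) = (1/1) × 0.005122 = 0.005122 mol
m(Zn) = 0.005122 × 65.38 = 0.3349 g
%Zn = 0.3349 / 0.450 × 100 = 74.42%

74.4 %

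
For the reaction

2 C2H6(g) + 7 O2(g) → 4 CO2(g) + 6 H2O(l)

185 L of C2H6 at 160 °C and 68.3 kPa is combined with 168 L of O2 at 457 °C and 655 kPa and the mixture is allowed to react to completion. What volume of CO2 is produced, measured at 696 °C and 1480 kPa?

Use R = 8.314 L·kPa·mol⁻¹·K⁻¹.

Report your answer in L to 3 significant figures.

38.2 L

n(C2H6) = PV/RT = (68.3 × 185) / (8.314 × 433.15) = 3.509 mol
n(O2) = PV/RT = (655 × 168) / (8.314 × 730.15) = 18.13 mol
For 3.509 mol C2H6, stoichiometry requires (7/2) × 3.509 = 12.28 mol O2; 18.13 mol is available, so C2H6 is limiting.
n(CO2) = (4/2) × 3.509 = 7.018 mol
V(CO2) = nRT/P = 7.018 × 8.314 × 969.15 / 1480 = 38.21 L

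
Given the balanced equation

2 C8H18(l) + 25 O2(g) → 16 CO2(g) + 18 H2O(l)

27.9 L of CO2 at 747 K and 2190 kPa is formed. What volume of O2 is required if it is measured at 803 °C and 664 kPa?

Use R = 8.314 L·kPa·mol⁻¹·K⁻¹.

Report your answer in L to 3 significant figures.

207 L

n(CO2) = PV/RT = (2190 × 27.9) / (8.314 × 747) = 9.838 mol
n(O2) = (25/16) × 9.838 = 15.37 mol
V = nRT/P = 15.37 × 8.314 × 1076.15 / 664 = 207.1 L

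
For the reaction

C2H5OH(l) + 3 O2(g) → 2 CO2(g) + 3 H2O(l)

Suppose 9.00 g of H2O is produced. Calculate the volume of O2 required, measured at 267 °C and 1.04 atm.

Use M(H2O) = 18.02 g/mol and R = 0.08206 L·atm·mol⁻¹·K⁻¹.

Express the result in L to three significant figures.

21.3 L

n(H2O) = 9.000 / 18.02 = 0.4994 mol
n(O2) = (3/3) × 0.4994 = 0.4994 mol
V = nRT/P = 0.4994 × 0.08206 × 540.15 / 1.04 = 21.28 L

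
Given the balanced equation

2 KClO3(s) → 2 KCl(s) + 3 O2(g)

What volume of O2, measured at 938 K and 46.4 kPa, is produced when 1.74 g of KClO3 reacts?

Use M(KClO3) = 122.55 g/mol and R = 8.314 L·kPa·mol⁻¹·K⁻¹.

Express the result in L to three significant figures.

3.58 L

n(KClO3) = 1.740 / 122.55 = 0.01420 mol
n(O2) = (3/2) × 0.01420 = 0.02130 mol
V = nRT/P = 0.02130 × 8.314 × 938 / 46.4 = 3.580 L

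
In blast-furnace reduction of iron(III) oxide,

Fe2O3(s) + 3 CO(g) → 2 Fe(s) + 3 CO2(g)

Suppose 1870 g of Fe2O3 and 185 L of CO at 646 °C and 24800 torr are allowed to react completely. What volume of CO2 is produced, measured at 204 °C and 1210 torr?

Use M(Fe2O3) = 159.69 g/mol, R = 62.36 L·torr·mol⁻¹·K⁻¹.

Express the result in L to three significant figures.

n(Fe2O3) = 1870 / 159.69 = 11.71 mol
n(CO) = PV/RT = (24800 × 185) / (62.36 × 919.15) = 80.04 mol
For 11.71 mol Fe2O3, stoichiometry requires (3/1) × 11.71 = 35.13 mol CO; 80.04 mol is available, so Fe2O3 is limiting.
n(CO2) = (3/1) × 11.71 = 35.13 mol
V(CO2) = nRT/P = 35.13 × 62.36 × 477.15 / 1210 = 863.9 L

864 L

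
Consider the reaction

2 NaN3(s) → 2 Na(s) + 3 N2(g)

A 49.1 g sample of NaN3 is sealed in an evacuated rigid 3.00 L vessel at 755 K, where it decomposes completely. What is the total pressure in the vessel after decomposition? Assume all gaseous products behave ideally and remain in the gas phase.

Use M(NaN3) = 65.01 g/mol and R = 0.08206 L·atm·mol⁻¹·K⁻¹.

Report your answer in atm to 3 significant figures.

23.4 atm

n(NaN3) = 49.1 / 65.01 = 0.7553 mol
n(gas produced) = (3/2) × 0.7553 = 1.133 mol
P = nRT/V = 1.133 × 0.08206 × 755 / 3.00 = 23.40 atm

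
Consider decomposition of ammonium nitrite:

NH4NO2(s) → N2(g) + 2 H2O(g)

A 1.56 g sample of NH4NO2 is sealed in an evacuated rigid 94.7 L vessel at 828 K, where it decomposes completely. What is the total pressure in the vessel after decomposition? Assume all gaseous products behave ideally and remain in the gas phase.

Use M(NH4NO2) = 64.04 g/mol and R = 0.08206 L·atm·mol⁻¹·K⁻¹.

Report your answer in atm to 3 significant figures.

0.0524 atm

n(NH4NO2) = 1.56 / 64.04 = 0.02436 mol
n(gas produced) = (3/1) × 0.02436 = 0.07308 mol
P = nRT/V = 0.07308 × 0.08206 × 828 / 94.7 = 0.05243 atm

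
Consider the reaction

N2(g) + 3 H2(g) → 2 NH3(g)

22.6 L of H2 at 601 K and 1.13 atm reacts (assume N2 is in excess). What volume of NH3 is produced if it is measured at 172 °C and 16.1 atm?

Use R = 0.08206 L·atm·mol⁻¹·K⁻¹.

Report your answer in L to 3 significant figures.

n(H2) = PV/RT = (1.13 × 22.6) / (0.08206 × 601) = 0.5178 mol
n(NH3) = (2/3) × 0.5178 = 0.3452 mol
V = nRT/P = 0.3452 × 0.08206 × 445.15 / 16.1 = 0.7832 L

0.783 L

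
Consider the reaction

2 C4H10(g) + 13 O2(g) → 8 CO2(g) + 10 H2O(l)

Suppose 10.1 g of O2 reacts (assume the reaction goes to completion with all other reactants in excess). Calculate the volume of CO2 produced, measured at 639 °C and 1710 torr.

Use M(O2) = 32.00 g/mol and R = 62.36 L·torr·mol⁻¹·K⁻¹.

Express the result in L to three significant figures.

n(O2) = 10.10 / 32.00 = 0.3156 mol
n(CO2) = (8/13) × 0.3156 = 0.1942 mol
V = nRT/P = 0.1942 × 62.36 × 912.15 / 1710 = 6.460 L

6.46 L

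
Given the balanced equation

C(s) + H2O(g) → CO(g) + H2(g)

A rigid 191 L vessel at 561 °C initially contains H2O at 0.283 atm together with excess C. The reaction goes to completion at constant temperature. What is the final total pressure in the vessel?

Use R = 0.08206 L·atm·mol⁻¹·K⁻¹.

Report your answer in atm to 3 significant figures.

0.566 atm

Rigid vessel, constant T ⇒ P scales with total gas moles (1 → 2).
P_final = (2/1) × 0.283 = 0.5660 atm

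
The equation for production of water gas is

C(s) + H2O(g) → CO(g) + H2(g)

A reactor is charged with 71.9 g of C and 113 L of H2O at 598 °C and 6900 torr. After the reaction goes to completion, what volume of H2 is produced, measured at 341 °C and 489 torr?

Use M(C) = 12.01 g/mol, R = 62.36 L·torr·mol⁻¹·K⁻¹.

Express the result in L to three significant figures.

469 L

n(C) = 71.9 / 12.01 = 5.987 mol
n(H2O) = PV/RT = (6900 × 113) / (62.36 × 871.15) = 14.35 mol
For 5.987 mol C, stoichiometry requires (1/1) × 5.987 = 5.987 mol H2O; 14.35 mol is available, so C is limiting.
n(H2) = (1/1) × 5.987 = 5.987 mol
V(H2) = nRT/P = 5.987 × 62.36 × 614.15 / 489 = 468.9 L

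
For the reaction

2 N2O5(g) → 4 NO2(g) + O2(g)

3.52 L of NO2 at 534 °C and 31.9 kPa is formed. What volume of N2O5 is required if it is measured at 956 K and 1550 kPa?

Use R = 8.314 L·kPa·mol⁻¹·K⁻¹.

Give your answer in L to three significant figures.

n(NO2) = PV/RT = (31.9 × 3.52) / (8.314 × 807.15) = 0.01673 mol
n(N2O5) = (2/4) × 0.01673 = 0.008365 mol
V = nRT/P = 0.008365 × 8.314 × 956 / 1550 = 0.04289 L

0.0429 L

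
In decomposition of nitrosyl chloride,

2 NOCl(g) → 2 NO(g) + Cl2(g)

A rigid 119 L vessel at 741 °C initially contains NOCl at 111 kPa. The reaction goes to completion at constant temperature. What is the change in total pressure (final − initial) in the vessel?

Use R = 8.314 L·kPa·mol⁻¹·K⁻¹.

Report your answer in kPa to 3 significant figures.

At constant T and V, P ∝ n(gas): 2 mol gas → 3 mol gas.
P_final = (3/2) × 111 = 166.5 kPa; ΔP = 166.5 − 111 = 55.50 kPa

55.5 kPa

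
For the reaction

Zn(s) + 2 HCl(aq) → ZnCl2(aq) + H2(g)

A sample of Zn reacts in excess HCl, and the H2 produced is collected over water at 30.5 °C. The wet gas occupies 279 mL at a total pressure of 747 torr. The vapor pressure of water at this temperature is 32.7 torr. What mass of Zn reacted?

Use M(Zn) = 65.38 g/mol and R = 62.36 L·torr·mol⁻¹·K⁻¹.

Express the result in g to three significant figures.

P(H2) = 747 − 32.7 = 714.3 torr
n(H2) = PV/RT = (714.3 × 0.2790) / (62.36 × 303.65) = 0.01052 mol
n(Zn) = (1/1) × 0.01052 = 0.01052 mol
m(Zn) = 0.01052 × 65.38 = 0.6878 g

0.688 g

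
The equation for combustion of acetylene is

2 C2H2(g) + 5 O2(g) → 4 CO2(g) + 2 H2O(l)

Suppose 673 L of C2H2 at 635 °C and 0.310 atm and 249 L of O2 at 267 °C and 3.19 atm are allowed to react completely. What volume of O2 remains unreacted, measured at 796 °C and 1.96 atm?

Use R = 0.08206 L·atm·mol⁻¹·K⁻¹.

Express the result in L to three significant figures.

n(C2H2) = PV/RT = (0.310 × 673) / (0.08206 × 908.15) = 2.800 mol
n(O2) = PV/RT = (3.19 × 249) / (0.08206 × 540.15) = 17.92 mol
For 2.800 mol C2H2, stoichiometry requires (5/2) × 2.800 = 7.000 mol O2; 17.92 mol is available, so C2H2 is limiting.
n(O2) consumed = (5/2) × 2.800 = 7.000 mol; remaining = 17.92 − 7.000 = 10.92 mol
V(O2) = nRT/P = 10.92 × 0.08206 × 1069.15 / 1.96 = 488.8 L

489 L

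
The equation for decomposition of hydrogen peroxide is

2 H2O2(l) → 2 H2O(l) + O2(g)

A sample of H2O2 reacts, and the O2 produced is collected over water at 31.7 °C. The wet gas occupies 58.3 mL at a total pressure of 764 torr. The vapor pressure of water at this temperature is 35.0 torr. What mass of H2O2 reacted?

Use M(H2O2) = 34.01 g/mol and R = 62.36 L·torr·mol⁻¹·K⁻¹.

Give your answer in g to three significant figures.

P(O2) = 764 − 35.0 = 729.0 torr
n(O2) = PV/RT = (729.0 × 0.05830) / (62.36 × 304.85) = 0.002236 mol
n(H2O2) = (2/1) × 0.002236 = 0.004472 mol
m(H2O2) = 0.004472 × 34.01 = 0.1521 g

0.152 g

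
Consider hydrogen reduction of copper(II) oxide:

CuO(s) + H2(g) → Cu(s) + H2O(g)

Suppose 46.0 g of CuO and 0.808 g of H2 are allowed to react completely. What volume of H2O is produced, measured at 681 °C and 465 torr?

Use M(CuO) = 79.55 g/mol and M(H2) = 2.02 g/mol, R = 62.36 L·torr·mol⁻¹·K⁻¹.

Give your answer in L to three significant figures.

51.2 L

n(CuO) = 46.0 / 79.55 = 0.5783 mol
n(H2) = 0.808 / 2.02 = 0.4000 mol
For 0.5783 mol CuO, stoichiometry requires (1/1) × 0.5783 = 0.5783 mol H2; 0.4000 mol is available, so H2 is limiting.
n(H2O) = (1/1) × 0.4000 = 0.4000 mol
V(H2O) = nRT/P = 0.4000 × 62.36 × 954.15 / 465 = 51.18 L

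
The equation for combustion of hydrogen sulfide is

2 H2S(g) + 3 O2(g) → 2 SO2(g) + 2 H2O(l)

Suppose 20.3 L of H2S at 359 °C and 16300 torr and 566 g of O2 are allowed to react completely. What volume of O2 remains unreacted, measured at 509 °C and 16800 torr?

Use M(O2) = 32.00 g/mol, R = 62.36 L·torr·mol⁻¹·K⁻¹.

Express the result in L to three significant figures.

14.8 L

n(H2S) = PV/RT = (16300 × 20.3) / (62.36 × 632.15) = 8.394 mol
n(O2) = 566 / 32.00 = 17.69 mol
For 8.394 mol H2S, stoichiometry requires (3/2) × 8.394 = 12.59 mol O2; 17.69 mol is available, so H2S is limiting.
n(O2) consumed = (3/2) × 8.394 = 12.59 mol; remaining = 17.69 − 12.59 = 5.100 mol
V(O2) = nRT/P = 5.100 × 62.36 × 782.15 / 16800 = 14.81 L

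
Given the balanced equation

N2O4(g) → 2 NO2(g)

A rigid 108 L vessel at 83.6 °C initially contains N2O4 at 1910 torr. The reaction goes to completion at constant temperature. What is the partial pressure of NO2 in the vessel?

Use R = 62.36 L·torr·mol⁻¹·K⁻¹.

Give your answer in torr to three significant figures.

3820 torr

n(N2O4)₀ = PV/RT = (1910 × 108) / (62.36 × 356.75) = 9.272 mol
n(NO2) = (2/1) × 9.272 = 18.54 mol
P(NO2) = nRT/V = 18.54 × 62.36 × 356.75 / 108 = 3819 torr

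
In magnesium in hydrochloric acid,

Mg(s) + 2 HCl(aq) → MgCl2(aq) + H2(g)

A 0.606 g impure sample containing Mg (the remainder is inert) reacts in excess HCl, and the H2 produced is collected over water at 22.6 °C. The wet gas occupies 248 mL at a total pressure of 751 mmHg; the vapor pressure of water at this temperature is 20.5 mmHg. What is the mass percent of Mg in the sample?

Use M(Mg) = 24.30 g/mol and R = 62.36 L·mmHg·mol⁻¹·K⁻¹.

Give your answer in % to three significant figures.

P(H2) = 751 − 20.5 = 730.5 mmHg
n(H2) = PV/RT = (730.5 × 0.2480) / (62.36 × 295.75) = 0.009823 mol
n(Mg) = (1/1) × 0.009823 = 0.009823 mol
m(Mg) = 0.009823 × 24.30 = 0.2387 g
%Mg = 0.2387 / 0.606 × 100 = 39.39%

39.4 %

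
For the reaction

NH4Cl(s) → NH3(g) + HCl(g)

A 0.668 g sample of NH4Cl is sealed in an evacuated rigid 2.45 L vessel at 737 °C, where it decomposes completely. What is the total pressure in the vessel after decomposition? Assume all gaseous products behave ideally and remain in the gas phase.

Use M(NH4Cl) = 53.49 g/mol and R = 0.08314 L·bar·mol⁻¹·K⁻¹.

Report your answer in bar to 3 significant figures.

0.856 bar

n(NH4Cl) = 0.668 / 53.49 = 0.01249 mol
n(gas produced) = (2/1) × 0.01249 = 0.02498 mol
P = nRT/V = 0.02498 × 0.08314 × 1010.15 / 2.45 = 0.8563 bar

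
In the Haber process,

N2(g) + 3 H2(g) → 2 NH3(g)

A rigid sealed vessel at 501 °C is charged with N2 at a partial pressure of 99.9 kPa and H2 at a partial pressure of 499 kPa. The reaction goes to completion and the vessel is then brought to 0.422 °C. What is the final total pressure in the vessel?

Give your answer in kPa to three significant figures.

At constant V, partial pressures at 501 °C are proportional to moles, so apply stoichiometry directly to pressures.
P(H2) required for 99.9 kPa of N2 = (3/1) × 99.9 = 299.7 kPa; available 499 kPa, so N2 is limiting.
P(H2) remaining = 499 − (3/1) × 99.9 = 199.3 kPa
P(gaseous products) = (2)/1 × 99.9 = 199.8 kPa
P_total at 501 °C = 199.3 + 199.8 = 399.1 kPa
Scaling to 0.422 °C: P = 399.1 × 273.572/774.15 = 141.0 kPa

141 kPa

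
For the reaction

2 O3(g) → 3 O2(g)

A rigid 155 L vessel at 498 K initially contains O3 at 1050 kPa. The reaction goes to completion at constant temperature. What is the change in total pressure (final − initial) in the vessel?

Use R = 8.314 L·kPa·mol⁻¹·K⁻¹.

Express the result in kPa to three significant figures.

525 kPa

Since T and V are fixed, P_final/P_initial = n_final/n_initial = 3/2.
P_final = (3/2) × 1050 = 1575 kPa; ΔP = 1575 − 1050 = 525.0 kPa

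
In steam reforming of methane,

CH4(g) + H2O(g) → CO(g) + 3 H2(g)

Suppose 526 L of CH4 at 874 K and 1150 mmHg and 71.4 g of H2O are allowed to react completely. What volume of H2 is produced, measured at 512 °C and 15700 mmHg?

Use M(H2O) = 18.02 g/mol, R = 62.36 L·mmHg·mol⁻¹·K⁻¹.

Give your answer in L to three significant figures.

37.1 L

n(CH4) = PV/RT = (1150 × 526) / (62.36 × 874) = 11.10 mol
n(H2O) = 71.4 / 18.02 = 3.962 mol
For 11.10 mol CH4, stoichiometry requires (1/1) × 11.10 = 11.10 mol H2O; 3.962 mol is available, so H2O is limiting.
n(H2) = (3/1) × 3.962 = 11.89 mol
V(H2) = nRT/P = 11.89 × 62.36 × 785.15 / 15700 = 37.08 L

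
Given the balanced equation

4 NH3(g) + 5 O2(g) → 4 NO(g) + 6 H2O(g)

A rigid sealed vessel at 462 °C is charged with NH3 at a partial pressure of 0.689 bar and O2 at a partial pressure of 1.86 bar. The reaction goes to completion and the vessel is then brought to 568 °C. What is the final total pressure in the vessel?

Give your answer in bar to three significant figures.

3.11 bar

Because the vessel is rigid and T is held at 462 °C, work the stoichiometry in partial pressures (P_i = n_iRT/V).
P(O2) required for 0.689 bar of NH3 = (5/4) × 0.689 = 0.8612 bar; available 1.86 bar, so NH3 is limiting.
P(O2) remaining = 1.86 − (5/4) × 0.689 = 0.9988 bar
P(gaseous products) = (4+6)/4 × 0.689 = 1.722 bar
P_total at 462 °C = 0.9988 + 1.722 = 2.721 bar
Scaling to 568 °C: P = 2.721 × 841.15/735.15 = 3.113 bar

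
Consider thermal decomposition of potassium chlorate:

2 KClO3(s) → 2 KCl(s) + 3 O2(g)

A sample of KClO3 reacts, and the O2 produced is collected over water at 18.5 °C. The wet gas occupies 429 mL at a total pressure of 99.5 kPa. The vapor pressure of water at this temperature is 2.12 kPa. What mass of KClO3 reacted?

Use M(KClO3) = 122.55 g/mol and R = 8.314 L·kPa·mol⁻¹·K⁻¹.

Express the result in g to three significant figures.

1.41 g

P(O2) = 99.5 − 2.12 = 97.38 kPa
n(O2) = PV/RT = (97.38 × 0.4290) / (8.314 × 291.65) = 0.01723 mol
n(KClO3) = (2/3) × 0.01723 = 0.01149 mol
m(KClO3) = 0.01149 × 122.55 = 1.408 g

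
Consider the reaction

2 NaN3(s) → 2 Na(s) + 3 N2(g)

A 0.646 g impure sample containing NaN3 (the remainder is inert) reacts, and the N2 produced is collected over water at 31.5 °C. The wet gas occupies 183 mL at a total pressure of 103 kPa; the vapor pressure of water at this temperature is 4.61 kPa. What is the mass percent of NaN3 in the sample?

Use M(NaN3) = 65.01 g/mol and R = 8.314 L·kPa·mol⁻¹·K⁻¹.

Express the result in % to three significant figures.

47.7 %

P(N2) = 103 − 4.61 = 98.39 kPa
n(N2) = PV/RT = (98.39 × 0.1830) / (8.314 × 304.65) = 0.007109 mol
n(NaN3) = (2/3) × 0.007109 = 0.004739 mol
m(NaN3) = 0.004739 × 65.01 = 0.3081 g
%NaN3 = 0.3081 / 0.646 × 100 = 47.69%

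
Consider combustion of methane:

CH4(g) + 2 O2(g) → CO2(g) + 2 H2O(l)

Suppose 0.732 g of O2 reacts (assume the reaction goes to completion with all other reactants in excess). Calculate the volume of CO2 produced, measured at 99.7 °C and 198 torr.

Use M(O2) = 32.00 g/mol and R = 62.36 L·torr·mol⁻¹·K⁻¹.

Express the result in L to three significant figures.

n(O2) = 0.7320 / 32.00 = 0.02287 mol
n(CO2) = (1/2) × 0.02287 = 0.01144 mol
V = nRT/P = 0.01144 × 62.36 × 372.85 / 198 = 1.343 L

1.34 L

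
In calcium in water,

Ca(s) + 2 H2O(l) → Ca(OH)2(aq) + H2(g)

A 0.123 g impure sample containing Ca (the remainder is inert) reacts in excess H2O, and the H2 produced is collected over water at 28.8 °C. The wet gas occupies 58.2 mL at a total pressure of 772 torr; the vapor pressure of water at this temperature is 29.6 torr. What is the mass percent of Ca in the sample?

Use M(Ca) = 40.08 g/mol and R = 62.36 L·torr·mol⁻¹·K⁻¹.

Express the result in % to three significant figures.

74.8 %

P(H2) = 772 − 29.6 = 742.4 torr
n(H2) = PV/RT = (742.4 × 0.05820) / (62.36 × 301.95) = 0.002295 mol
n(Ca) = (1/1) × 0.002295 = 0.002295 mol
m(Ca) = 0.002295 × 40.08 = 0.09198 g
%Ca = 0.09198 / 0.123 × 100 = 74.78%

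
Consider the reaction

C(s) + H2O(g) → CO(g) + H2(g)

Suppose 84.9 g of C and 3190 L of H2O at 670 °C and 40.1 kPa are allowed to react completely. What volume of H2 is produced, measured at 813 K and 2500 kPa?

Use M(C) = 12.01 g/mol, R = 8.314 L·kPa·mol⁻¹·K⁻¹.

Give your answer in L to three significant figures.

n(C) = 84.9 / 12.01 = 7.069 mol
n(H2O) = PV/RT = (40.1 × 3190) / (8.314 × 943.15) = 16.31 mol
For 7.069 mol C, stoichiometry requires (1/1) × 7.069 = 7.069 mol H2O; 16.31 mol is available, so C is limiting.
n(H2) = (1/1) × 7.069 = 7.069 mol
V(H2) = nRT/P = 7.069 × 8.314 × 813 / 2500 = 19.11 L

19.1 L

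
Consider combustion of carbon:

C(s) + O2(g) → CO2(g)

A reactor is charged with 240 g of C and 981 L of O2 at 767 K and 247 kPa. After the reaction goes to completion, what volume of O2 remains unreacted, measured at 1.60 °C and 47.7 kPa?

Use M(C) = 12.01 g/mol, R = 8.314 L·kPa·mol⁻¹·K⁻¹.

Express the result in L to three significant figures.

863 L

n(C) = 240 / 12.01 = 19.98 mol
n(O2) = PV/RT = (247 × 981) / (8.314 × 767) = 38.00 mol
For 19.98 mol C, stoichiometry requires (1/1) × 19.98 = 19.98 mol O2; 38.00 mol is available, so C is limiting.
n(O2) consumed = (1/1) × 19.98 = 19.98 mol; remaining = 38.00 − 19.98 = 18.02 mol
V(O2) = nRT/P = 18.02 × 8.314 × 274.75 / 47.7 = 862.9 L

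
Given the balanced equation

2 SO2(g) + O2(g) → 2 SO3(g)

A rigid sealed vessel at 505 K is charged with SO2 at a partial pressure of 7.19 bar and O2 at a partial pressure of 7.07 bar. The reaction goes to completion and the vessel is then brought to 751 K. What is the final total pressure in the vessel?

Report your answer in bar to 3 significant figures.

15.9 bar

At constant V, partial pressures at 505 K are proportional to moles, so apply stoichiometry directly to pressures.
P(O2) required for 7.19 bar of SO2 = (1/2) × 7.19 = 3.595 bar; available 7.07 bar, so SO2 is limiting.
P(O2) remaining = 7.07 − (1/2) × 7.19 = 3.475 bar
P(gaseous products) = (2)/2 × 7.19 = 7.190 bar
P_total at 505 K = 3.475 + 7.190 = 10.67 bar
Scaling to 751 K: P = 10.67 × 751/505 = 15.87 bar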